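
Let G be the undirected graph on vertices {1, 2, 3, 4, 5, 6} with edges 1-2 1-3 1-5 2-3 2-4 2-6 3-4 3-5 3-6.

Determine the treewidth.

A width-2 tree decomposition is:
Bags: B1 = {1, 2, 3}  B2 = {2, 3, 4}  B3 = {1, 3, 5}  B4 = {2, 3, 6}
Tree: B1–B2, B1–B3, B1–B4
Each bag holds 3 vertices, so the decomposition has width 2, which upper-bounds the treewidth. For the lower bound, the 3 vertices {1, 2, 3} are pairwise adjacent, and any tree decomposition puts a clique entirely inside one bag — forcing width ≥ 2. Hence tw(G) = 2 exactly.

2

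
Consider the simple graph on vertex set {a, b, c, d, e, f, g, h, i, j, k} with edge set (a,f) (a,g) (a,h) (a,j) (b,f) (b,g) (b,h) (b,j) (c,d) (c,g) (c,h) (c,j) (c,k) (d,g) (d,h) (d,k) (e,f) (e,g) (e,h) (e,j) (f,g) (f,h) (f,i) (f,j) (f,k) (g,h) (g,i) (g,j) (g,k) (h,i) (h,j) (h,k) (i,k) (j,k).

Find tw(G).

A width-4 tree decomposition is:
Bags: B1 = {f, g, h, j, k}  B2 = {b, f, g, h, j}  B3 = {c, g, h, j, k}  B4 = {f, g, h, i, k}  B5 = {e, f, g, h, j}  B6 = {c, d, g, h, k}  B7 = {a, f, g, h, j}
Tree: B1–B2, B1–B3, B1–B4, B1–B5, B3–B6, B2–B7
Each bag holds 5 vertices, so the decomposition has width 4, which upper-bounds the treewidth. On the other hand G contains the 5-clique {c, d, g, h, k}. A clique must lie in a single bag of any decomposition, so no decomposition can have width below 4. Hence tw(G) = 4 exactly.

4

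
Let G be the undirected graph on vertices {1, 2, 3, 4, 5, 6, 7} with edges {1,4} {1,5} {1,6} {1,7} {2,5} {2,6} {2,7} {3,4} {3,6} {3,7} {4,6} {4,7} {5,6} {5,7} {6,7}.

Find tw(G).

A width-3 tree decomposition is:
Bags: B1 = {1, 5, 6, 7}  B2 = {1, 4, 6, 7}  B3 = {3, 4, 6, 7}  B4 = {2, 5, 6, 7}
Tree: B1–B2, B2–B3, B1–B4
Each bag holds 4 vertices, so the decomposition has width 3, which upper-bounds the treewidth. On the other hand G contains the 4-clique {1, 4, 6, 7}. A clique must lie in a single bag of any decomposition, so no decomposition can have width below 3. Therefore the treewidth is 3.

3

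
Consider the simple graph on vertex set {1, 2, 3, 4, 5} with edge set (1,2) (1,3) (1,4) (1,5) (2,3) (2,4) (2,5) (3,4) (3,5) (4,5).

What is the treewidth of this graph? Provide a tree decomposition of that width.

Treewidth 4.
One optimal decomposition is:
Bags: B1 = {1, 2, 3, 4, 5}
Tree: (single bag)

A single bag containing all 5 vertices is trivially a valid decomposition of width 4. For the lower bound, the 5 vertices {1, 2, 3, 4, 5} are pairwise adjacent, and any tree decomposition puts a clique entirely inside one bag — forcing width ≥ 4. The upper and lower bounds meet at 4, so that is the treewidth.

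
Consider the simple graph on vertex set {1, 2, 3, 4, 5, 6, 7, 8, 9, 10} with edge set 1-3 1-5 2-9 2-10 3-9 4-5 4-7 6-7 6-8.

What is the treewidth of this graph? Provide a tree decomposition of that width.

Every bag has size at most 2, so the width is 2 − 1 = 1 and tw(G) ≤ 1. Since G has at least one edge (e.g. 8–6), it is not an edgeless graph, so tw(G) ≥ 1. Combining the bounds, tw(G) = 1.

Treewidth 1.
One optimal decomposition is:
Bags: B1 = {6, 8}  B2 = {6, 7}  B3 = {4, 7}  B4 = {4, 5}  B5 = {1, 5}  B6 = {1, 3}  B7 = {3, 9}  B8 = {2, 9}  B9 = {2, 10}
Tree: B1–B2, B2–B3, B3–B4, B4–B5, B5–B6, B6–B7, B7–B8, B8–B9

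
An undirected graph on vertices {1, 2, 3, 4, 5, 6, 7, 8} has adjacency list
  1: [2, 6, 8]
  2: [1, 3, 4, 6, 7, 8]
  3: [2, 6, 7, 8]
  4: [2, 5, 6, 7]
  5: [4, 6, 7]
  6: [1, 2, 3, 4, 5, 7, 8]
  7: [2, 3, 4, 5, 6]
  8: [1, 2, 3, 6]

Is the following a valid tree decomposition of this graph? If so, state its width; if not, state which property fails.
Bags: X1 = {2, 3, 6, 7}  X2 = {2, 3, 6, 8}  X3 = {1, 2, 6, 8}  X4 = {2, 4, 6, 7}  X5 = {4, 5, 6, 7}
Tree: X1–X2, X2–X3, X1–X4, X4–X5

Yes; width 3.

Vertex coverage: the bags together contain {1, 2, 3, 4, 5, 6, 7, 8}, the full vertex set. Edge coverage: each edge of G has both endpoints in at least one bag. Running intersection: for every vertex, the bags containing it form a connected subtree. All three properties hold, so this is a valid tree decomposition of width max|bag| − 1 = 3, and hence tw(G) ≤ 3.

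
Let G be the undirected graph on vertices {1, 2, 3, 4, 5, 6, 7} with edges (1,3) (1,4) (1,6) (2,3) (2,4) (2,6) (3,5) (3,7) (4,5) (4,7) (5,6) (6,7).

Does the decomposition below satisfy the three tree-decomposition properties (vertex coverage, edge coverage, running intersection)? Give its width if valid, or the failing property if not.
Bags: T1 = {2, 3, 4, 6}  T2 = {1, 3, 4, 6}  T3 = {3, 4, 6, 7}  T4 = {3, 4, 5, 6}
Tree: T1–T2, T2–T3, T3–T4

Yes; width 3.

Every vertex of G appears in some bag (union = {1, 2, 3, 4, 5, 6, 7}); every edge is covered by a bag; and for each vertex v the set of bags containing v is connected in the bag tree. The decomposition is therefore valid. The largest bag has 4 vertices, so the width is 3.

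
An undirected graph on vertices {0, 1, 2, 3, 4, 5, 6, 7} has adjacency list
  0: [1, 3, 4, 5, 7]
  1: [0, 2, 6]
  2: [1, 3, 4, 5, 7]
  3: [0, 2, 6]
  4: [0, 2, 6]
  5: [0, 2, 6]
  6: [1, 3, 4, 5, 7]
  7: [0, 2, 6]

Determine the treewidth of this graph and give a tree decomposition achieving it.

Every bag has size at most 4, so the width is 4 − 1 = 3 and tw(G) ≤ 3. For the lower bound: the 4 vertex sets {1,6}, {0,5}, {2}, {7} are disjoint, each induces a connected subgraph, and every pair is joined by at least one edge of G. Contracting each set to a single vertex therefore yields K_{4} as a minor, and since treewidth is minor-monotone, tw(G) ≥ tw(K_{4}) = 3. Hence tw(G) = 3 exactly.

Treewidth 3.
One optimal decomposition is:
Bags: B1 = {0, 1, 2, 6}  B2 = {0, 2, 5, 6}  B3 = {0, 2, 6, 7}  B4 = {0, 2, 4, 6}  B5 = {0, 2, 3, 6}
Tree: B1–B2, B2–B3, B3–B4, B4–B5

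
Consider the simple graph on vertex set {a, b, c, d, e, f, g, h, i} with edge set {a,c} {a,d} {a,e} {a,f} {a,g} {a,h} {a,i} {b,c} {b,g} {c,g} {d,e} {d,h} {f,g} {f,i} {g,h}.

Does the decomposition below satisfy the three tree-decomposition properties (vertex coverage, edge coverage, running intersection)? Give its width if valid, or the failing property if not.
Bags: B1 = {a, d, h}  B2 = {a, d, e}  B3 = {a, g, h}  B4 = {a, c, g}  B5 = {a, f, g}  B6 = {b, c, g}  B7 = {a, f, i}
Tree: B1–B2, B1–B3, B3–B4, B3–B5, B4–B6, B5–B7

Yes; width 2.

Checking the three conditions: (i) the bags cover all of {a, b, c, d, e, f, g, h, i}; (ii) for each edge, some bag contains both endpoints; (iii) the bags containing any fixed vertex form a subtree. All hold, so the decomposition is valid with width 3 − 1 = 2.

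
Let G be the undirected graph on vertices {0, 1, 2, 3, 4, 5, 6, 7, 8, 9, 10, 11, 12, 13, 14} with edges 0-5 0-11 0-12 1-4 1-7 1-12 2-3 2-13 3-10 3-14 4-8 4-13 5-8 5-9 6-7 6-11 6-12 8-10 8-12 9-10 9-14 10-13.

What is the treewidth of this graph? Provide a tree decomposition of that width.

Treewidth 3.
Bags: B1 = {0, 6, 7, 11}  B2 = {0, 6, 7, 12}  B3 = {0, 1, 7, 12}  B4 = {0, 1, 5, 12}  B5 = {1, 5, 8, 12}  B6 = {1, 4, 5, 8}  B7 = {4, 5, 8, 9}  B8 = {4, 8, 9, 10}  B9 = {4, 9, 10, 13}  B10 = {9, 10, 13, 14}  B11 = {3, 10, 13, 14}  B12 = {2, 3, 13, 14}
Tree: B1–B2, B2–B3, B3–B4, B4–B5, B5–B6, B6–B7, B7–B8, B8–B9, B9–B10, B10–B11, B11–B12

Each bag holds 4 vertices, so the decomposition has width 3, which upper-bounds the treewidth. For the lower bound: the 4 vertex sets {6,7,11}, {0}, {12}, {1,4,5,8} are disjoint, each induces a connected subgraph, and every pair is joined by at least one edge of G. Contracting each set to a single vertex therefore yields K_{4} as a minor, and since treewidth is minor-monotone, tw(G) ≥ tw(K_{4}) = 3. The upper and lower bounds meet at 3, so that is the treewidth.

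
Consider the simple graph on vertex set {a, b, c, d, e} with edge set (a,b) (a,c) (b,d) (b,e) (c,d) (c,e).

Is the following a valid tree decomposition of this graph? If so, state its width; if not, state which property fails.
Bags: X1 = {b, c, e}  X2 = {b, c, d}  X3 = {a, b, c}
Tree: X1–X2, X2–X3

Checking the three conditions: (i) the bags cover all of {a, b, c, d, e}; (ii) for each edge, some bag contains both endpoints; (iii) the bags containing any fixed vertex form a subtree. All hold, so the decomposition is valid with width 3 − 1 = 2.

Yes; width 2.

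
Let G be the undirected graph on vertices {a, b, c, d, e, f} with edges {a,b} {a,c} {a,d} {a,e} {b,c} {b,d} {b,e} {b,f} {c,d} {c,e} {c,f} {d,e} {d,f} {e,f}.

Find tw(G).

A width-4 tree decomposition is:
Bags: B1 = {b, c, d, e, f}  B2 = {a, b, c, d, e}
Tree: B1–B2
Every bag has size at most 5, so the width is 5 − 1 = 4 and tw(G) ≤ 4. For the lower bound, the 5 vertices {b, c, d, e, f} are pairwise adjacent, and any tree decomposition puts a clique entirely inside one bag — forcing width ≥ 4. Combining the bounds, tw(G) = 4.

4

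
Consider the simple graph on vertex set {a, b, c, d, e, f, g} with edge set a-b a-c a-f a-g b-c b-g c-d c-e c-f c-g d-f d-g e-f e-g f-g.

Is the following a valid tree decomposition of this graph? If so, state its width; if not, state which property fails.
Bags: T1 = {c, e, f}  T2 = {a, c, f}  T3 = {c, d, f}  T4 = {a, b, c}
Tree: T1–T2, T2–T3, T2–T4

A tree decomposition must satisfy three properties: every vertex lies in some bag; for every edge, both endpoints lie together in some bag; and for every vertex, the bags containing it form a connected subtree. Here vertex g appears in no bag, so the decomposition is invalid.

No — vertex g appears in no bag.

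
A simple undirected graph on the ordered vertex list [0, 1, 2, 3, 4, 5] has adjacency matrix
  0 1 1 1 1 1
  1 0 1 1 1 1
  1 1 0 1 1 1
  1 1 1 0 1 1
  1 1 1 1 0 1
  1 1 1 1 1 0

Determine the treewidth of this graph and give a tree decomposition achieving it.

A single bag containing all 6 vertices is trivially a valid decomposition of width 5. Conversely, {0, 1, 2, 3, 4, 5} is a clique of size 6, and the vertices of any clique must share a bag in every tree decomposition; so some bag has ≥ 6 vertices and tw(G) ≥ 5. Combining the bounds, tw(G) = 5.

Treewidth 5.
Bags: B1 = {0, 1, 2, 3, 4, 5}
Tree: (single bag)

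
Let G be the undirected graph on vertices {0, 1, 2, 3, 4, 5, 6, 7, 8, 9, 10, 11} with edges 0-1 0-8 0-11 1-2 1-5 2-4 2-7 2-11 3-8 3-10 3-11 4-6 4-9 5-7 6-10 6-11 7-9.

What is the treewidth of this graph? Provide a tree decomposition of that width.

Treewidth 3.
Bags: B1 = {3, 6, 8, 10}  B2 = {3, 6, 8, 11}  B3 = {0, 6, 8, 11}  B4 = {0, 4, 6, 11}  B5 = {0, 2, 4, 11}  B6 = {0, 1, 2, 4}  B7 = {1, 2, 4, 9}  B8 = {1, 2, 7, 9}  B9 = {1, 5, 7, 9}
Tree: B1–B2, B2–B3, B3–B4, B4–B5, B5–B6, B6–B7, B7–B8, B8–B9

The largest bag has 4 vertices, giving width 3; this decomposition certifies tw(G) ≤ 3. For the lower bound: the 4 vertex sets {3,8,10}, {6}, {11}, {0,1,2,4} are disjoint, each induces a connected subgraph, and every pair is joined by at least one edge of G. Contracting each set to a single vertex therefore yields K_{4} as a minor, and since treewidth is minor-monotone, tw(G) ≥ tw(K_{4}) = 3. Hence tw(G) = 3 exactly.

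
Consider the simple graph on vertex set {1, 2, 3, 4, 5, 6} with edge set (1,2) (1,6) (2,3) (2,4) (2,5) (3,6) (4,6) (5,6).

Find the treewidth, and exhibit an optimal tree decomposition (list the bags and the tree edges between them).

The largest bag has 3 vertices, giving width 2; this decomposition certifies tw(G) ≤ 2. The edges 1–6–3–2–1 form a cycle, so G is not a tree and its treewidth is at least 2. Therefore the treewidth is 2.

Treewidth 2.
Bags: B1 = {1, 2, 6}  B2 = {2, 3, 6}  B3 = {2, 4, 6}  B4 = {2, 5, 6}
Tree: B1–B2, B2–B3, B3–B4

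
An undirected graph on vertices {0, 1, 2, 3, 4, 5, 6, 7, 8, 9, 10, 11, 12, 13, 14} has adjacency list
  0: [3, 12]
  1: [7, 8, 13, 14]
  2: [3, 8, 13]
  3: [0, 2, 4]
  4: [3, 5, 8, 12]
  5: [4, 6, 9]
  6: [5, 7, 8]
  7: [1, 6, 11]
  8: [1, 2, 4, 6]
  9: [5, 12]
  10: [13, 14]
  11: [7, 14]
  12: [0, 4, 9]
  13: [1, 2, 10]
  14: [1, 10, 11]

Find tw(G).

3

A width-3 tree decomposition is:
Bags: B1 = {10, 11, 13, 14}  B2 = {1, 11, 13, 14}  B3 = {1, 7, 11, 13}  B4 = {1, 2, 7, 13}  B5 = {1, 2, 7, 8}  B6 = {2, 6, 7, 8}  B7 = {2, 3, 6, 8}  B8 = {3, 4, 6, 8}  B9 = {3, 4, 5, 6}  B10 = {0, 3, 4, 5}  B11 = {0, 4, 5, 12}  B12 = {0, 5, 9, 12}
Tree: B1–B2, B2–B3, B3–B4, B4–B5, B5–B6, B6–B7, B7–B8, B8–B9, B9–B10, B10–B11, B11–B12
Each bag holds 4 vertices, so the decomposition has width 3, which upper-bounds the treewidth. For the lower bound: the 4 vertex sets {10,11,14}, {13}, {1}, {2,6,7,8} are disjoint, each induces a connected subgraph, and every pair is joined by at least one edge of G. Contracting each set to a single vertex therefore yields K_{4} as a minor, and since treewidth is minor-monotone, tw(G) ≥ tw(K_{4}) = 3. The upper and lower bounds meet at 3, so that is the treewidth.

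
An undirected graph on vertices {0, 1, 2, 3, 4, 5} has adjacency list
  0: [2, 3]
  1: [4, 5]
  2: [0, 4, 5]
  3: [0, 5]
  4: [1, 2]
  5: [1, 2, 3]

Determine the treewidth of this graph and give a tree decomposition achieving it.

Every bag has size at most 3, so the width is 3 − 1 = 2 and tw(G) ≤ 2. For the lower bound, G contains the cycle 4–1–5–2–4, so G is not a forest; only forests have treewidth ≤ 1, hence tw(G) ≥ 2. Combining the bounds, tw(G) = 2.

Treewidth 2.
Bags: B1 = {1, 2, 4}  B2 = {1, 2, 5}  B3 = {0, 2, 5}  B4 = {0, 3, 5}
Tree: B1–B2, B2–B3, B3–B4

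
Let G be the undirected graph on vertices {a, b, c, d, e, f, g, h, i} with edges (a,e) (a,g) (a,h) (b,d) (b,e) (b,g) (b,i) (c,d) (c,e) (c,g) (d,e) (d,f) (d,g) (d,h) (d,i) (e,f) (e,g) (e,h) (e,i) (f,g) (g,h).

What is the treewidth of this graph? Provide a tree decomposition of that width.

Treewidth 3.
Bags: B1 = {b, d, e, g}  B2 = {d, e, g, h}  B3 = {a, e, g, h}  B4 = {c, d, e, g}  B5 = {d, e, f, g}  B6 = {b, d, e, i}
Tree: B1–B2, B2–B3, B2–B4, B4–B5, B1–B6

Every bag has size at most 4, so the width is 4 − 1 = 3 and tw(G) ≤ 3. On the other hand G contains the 4-clique {d, e, g, h}. A clique must lie in a single bag of any decomposition, so no decomposition can have width below 3. Hence tw(G) = 3 exactly.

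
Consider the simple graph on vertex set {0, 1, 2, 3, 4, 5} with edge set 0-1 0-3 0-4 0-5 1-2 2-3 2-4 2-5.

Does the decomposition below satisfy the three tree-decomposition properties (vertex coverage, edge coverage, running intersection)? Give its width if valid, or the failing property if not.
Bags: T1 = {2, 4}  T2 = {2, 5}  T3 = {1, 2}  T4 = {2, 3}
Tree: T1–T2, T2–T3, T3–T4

A tree decomposition must satisfy three properties: every vertex lies in some bag; for every edge, both endpoints lie together in some bag; and for every vertex, the bags containing it form a connected subtree. Here vertex 0 appears in no bag, so the decomposition is invalid.

No — vertex 0 appears in no bag.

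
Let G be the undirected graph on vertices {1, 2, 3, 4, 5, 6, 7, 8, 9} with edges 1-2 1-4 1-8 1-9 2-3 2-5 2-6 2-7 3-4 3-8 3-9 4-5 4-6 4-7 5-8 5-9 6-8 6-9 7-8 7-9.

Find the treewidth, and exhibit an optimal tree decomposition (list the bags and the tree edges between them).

Every bag has size at most 5, so the width is 5 − 1 = 4 and tw(G) ≤ 4. For the lower bound: the 5 vertex sets {2,3}, {5,8}, {1,9}, {4}, {7} are disjoint, each induces a connected subgraph, and every pair is joined by at least one edge of G. Contracting each set to a single vertex therefore yields K_{5} as a minor, and since treewidth is minor-monotone, tw(G) ≥ tw(K_{5}) = 4. Therefore the treewidth is 4.

Treewidth 4.
One optimal decomposition is:
Bags: B1 = {2, 3, 4, 8, 9}  B2 = {2, 4, 5, 8, 9}  B3 = {1, 2, 4, 8, 9}  B4 = {2, 4, 7, 8, 9}  B5 = {2, 4, 6, 8, 9}
Tree: B1–B2, B2–B3, B3–B4, B4–B5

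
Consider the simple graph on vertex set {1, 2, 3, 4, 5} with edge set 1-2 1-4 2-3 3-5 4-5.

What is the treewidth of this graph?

A width-2 tree decomposition is:
Bags: B1 = {1, 2, 4}  B2 = {2, 4, 5}  B3 = {2, 3, 5}
Tree: B1–B2, B2–B3
Every bag has size at most 3, so the width is 3 − 1 = 2 and tw(G) ≤ 2. For the lower bound, G contains the cycle 2–1–4–5–3–2, so G is not a forest; only forests have treewidth ≤ 1, hence tw(G) ≥ 2. Hence tw(G) = 2 exactly.

2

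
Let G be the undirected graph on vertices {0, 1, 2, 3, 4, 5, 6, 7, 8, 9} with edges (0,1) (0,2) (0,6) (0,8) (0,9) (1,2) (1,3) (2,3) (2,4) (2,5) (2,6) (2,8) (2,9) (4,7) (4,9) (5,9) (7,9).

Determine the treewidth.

A width-2 tree decomposition is:
Bags: B1 = {0, 2, 8}  B2 = {0, 2, 9}  B3 = {2, 4, 9}  B4 = {0, 1, 2}  B5 = {2, 5, 9}  B6 = {0, 2, 6}  B7 = {4, 7, 9}  B8 = {1, 2, 3}
Tree: B1–B2, B2–B3, B1–B4, B3–B5, B4–B6, B3–B7, B4–B8
Each bag holds 3 vertices, so the decomposition has width 2, which upper-bounds the treewidth. Conversely, {0, 2, 8} is a clique of size 3, and the vertices of any clique must share a bag in every tree decomposition; so some bag has ≥ 3 vertices and tw(G) ≥ 2. Hence tw(G) = 2 exactly.

2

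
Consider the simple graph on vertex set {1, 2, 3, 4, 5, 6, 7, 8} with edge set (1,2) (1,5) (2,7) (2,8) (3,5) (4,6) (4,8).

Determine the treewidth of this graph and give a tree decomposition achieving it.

The largest bag has 2 vertices, giving width 1; this decomposition certifies tw(G) ≤ 1. Any graph with an edge has treewidth ≥ 1, and G has the edge 1–2. The upper and lower bounds meet at 1, so that is the treewidth.

Treewidth 1.
One such decomposition:
Bags: B1 = {1, 2}  B2 = {2, 7}  B3 = {2, 8}  B4 = {1, 5}  B5 = {3, 5}  B6 = {4, 8}  B7 = {4, 6}
Tree: B1–B2, B2–B3, B1–B4, B4–B5, B3–B6, B6–B7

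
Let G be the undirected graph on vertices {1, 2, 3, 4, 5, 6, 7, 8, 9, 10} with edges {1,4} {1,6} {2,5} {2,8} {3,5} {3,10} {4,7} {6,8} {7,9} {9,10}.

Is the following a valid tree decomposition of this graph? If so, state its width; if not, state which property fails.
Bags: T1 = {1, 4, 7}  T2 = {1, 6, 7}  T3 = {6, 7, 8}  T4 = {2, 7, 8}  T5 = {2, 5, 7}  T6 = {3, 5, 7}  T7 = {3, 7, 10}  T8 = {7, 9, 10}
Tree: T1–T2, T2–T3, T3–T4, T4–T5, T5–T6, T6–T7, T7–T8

Yes; width 2.

Every vertex of G appears in some bag (union = {1, 2, 3, 4, 5, 6, 7, 8, 9, 10}); every edge is covered by a bag; and for each vertex v the set of bags containing v is connected in the bag tree. The decomposition is therefore valid. The largest bag has 3 vertices, so the width is 2.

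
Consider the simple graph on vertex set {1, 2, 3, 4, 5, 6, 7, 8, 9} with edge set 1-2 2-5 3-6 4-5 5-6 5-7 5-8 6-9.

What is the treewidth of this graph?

1

A width-1 tree decomposition is:
Bags: B1 = {5, 8}  B2 = {5, 6}  B3 = {2, 5}  B4 = {5, 7}  B5 = {1, 2}  B6 = {6, 9}  B7 = {3, 6}  B8 = {4, 5}
Tree: B1–B2, B1–B3, B1–B4, B3–B5, B2–B6, B6–B7, B2–B8
Each bag holds 2 vertices, so the decomposition has width 1, which upper-bounds the treewidth. Any graph with an edge has treewidth ≥ 1, and G has the edge 8–5. Therefore the treewidth is 1.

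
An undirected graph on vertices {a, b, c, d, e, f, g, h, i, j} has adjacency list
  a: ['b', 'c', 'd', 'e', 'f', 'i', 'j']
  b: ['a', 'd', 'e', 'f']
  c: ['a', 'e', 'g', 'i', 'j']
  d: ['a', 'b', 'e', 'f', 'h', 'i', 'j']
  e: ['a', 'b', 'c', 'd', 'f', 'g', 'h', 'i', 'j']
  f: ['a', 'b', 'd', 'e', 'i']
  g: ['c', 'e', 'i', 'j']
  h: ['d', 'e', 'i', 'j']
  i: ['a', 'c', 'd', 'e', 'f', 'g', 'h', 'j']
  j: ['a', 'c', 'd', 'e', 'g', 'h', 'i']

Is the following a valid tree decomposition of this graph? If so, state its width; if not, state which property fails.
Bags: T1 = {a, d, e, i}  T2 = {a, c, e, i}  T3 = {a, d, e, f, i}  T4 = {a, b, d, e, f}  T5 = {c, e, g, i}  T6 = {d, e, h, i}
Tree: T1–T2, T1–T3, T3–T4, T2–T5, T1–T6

No — vertex j appears in no bag.

A tree decomposition must satisfy three properties: every vertex lies in some bag; for every edge, both endpoints lie together in some bag; and for every vertex, the bags containing it form a connected subtree. Here vertex j appears in no bag, so the decomposition is invalid.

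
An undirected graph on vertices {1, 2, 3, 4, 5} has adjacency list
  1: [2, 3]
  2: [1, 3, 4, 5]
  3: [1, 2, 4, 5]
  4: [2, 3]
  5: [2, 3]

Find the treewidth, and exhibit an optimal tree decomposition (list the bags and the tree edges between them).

The largest bag has 3 vertices, giving width 2; this decomposition certifies tw(G) ≤ 2. For the lower bound, the 3 vertices {1, 2, 3} are pairwise adjacent, and any tree decomposition puts a clique entirely inside one bag — forcing width ≥ 2. The upper and lower bounds meet at 2, so that is the treewidth.

Treewidth 2.
One such decomposition:
Bags: B1 = {2, 3, 5}  B2 = {1, 2, 3}  B3 = {2, 3, 4}
Tree: B1–B2, B2–B3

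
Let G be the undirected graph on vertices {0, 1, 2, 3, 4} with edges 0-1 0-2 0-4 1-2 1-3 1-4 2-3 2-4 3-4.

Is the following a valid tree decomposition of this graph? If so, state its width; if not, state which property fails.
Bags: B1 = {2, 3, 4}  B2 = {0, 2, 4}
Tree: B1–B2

A tree decomposition must satisfy three properties: every vertex lies in some bag; for every edge, both endpoints lie together in some bag; and for every vertex, the bags containing it form a connected subtree. Here vertex 1 appears in no bag, so the decomposition is invalid.

No — vertex 1 appears in no bag.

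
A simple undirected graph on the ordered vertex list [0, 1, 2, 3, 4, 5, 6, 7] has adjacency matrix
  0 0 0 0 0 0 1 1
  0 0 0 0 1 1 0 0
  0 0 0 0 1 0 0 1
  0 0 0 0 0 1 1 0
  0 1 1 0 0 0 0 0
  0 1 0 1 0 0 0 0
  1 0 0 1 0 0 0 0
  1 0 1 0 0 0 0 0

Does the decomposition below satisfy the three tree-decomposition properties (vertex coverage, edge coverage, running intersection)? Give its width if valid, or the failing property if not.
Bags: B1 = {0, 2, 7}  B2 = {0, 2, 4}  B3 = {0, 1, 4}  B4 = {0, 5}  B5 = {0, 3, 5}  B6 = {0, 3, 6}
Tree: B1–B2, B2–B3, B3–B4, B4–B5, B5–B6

A tree decomposition must satisfy three properties: every vertex lies in some bag; for every edge, both endpoints lie together in some bag; and for every vertex, the bags containing it form a connected subtree. Here edge (1,5) lies in no bag, so the decomposition is invalid.

No — edge (1,5) lies in no bag.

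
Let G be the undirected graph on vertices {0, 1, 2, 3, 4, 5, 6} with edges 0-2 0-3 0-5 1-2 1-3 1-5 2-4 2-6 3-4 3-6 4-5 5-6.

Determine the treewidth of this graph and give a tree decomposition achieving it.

Treewidth 3.
Bags: B1 = {2, 3, 5, 6}  B2 = {2, 3, 4, 5}  B3 = {0, 2, 3, 5}  B4 = {1, 2, 3, 5}
Tree: B1–B2, B2–B3, B3–B4

The largest bag has 4 vertices, giving width 3; this decomposition certifies tw(G) ≤ 3. For the lower bound: the 4 vertex sets {3,6}, {2,4}, {5}, {0} are disjoint, each induces a connected subgraph, and every pair is joined by at least one edge of G. Contracting each set to a single vertex therefore yields K_{4} as a minor, and since treewidth is minor-monotone, tw(G) ≥ tw(K_{4}) = 3. Combining the bounds, tw(G) = 3.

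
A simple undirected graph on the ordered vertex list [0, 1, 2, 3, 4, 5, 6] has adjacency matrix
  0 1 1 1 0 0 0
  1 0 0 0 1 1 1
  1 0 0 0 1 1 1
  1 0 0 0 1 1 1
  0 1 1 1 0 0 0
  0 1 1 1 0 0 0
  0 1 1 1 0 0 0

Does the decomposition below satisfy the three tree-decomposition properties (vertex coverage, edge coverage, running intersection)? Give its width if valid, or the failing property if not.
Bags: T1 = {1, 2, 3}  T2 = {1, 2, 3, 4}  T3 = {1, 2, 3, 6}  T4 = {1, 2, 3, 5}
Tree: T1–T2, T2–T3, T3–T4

No — vertex 0 appears in no bag.

A tree decomposition must satisfy three properties: every vertex lies in some bag; for every edge, both endpoints lie together in some bag; and for every vertex, the bags containing it form a connected subtree. Here vertex 0 appears in no bag, so the decomposition is invalid.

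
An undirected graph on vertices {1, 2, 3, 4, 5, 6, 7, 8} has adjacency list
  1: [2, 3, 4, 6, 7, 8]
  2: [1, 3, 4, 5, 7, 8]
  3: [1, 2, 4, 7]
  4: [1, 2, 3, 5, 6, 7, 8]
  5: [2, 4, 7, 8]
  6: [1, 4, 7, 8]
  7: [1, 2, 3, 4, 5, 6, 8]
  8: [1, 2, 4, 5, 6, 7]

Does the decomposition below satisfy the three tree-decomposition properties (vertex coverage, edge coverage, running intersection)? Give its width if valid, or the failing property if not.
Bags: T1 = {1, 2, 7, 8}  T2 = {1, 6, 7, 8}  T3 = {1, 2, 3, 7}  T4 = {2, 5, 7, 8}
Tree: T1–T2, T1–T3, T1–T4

No — vertex 4 appears in no bag.

A tree decomposition must satisfy three properties: every vertex lies in some bag; for every edge, both endpoints lie together in some bag; and for every vertex, the bags containing it form a connected subtree. Here vertex 4 appears in no bag, so the decomposition is invalid.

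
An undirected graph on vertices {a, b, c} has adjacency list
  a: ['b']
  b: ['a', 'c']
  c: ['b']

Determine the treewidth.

A width-1 tree decomposition is:
Bags: B1 = {a, b}  B2 = {b, c}
Tree: B1–B2
The largest bag has 2 vertices, giving width 1; this decomposition certifies tw(G) ≤ 1. G has an edge, so its treewidth is at least 1. The upper and lower bounds meet at 1, so that is the treewidth.

1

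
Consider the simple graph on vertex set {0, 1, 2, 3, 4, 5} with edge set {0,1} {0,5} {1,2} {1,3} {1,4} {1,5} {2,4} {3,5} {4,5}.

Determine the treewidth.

2

A width-2 tree decomposition is:
Bags: B1 = {1, 4, 5}  B2 = {0, 1, 5}  B3 = {1, 2, 4}  B4 = {1, 3, 5}
Tree: B1–B2, B1–B3, B2–B4
Each bag holds 3 vertices, so the decomposition has width 2, which upper-bounds the treewidth. On the other hand G contains the 3-clique {1, 2, 4}. A clique must lie in a single bag of any decomposition, so no decomposition can have width below 2. Hence tw(G) = 2 exactly.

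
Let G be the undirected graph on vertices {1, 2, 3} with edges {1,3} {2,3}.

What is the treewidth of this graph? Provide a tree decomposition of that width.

Treewidth 1.
Bags: B1 = {1, 3}  B2 = {2, 3}
Tree: B1–B2

The largest bag has 2 vertices, giving width 1; this decomposition certifies tw(G) ≤ 1. G has an edge, so its treewidth is at least 1. Hence tw(G) = 1 exactly.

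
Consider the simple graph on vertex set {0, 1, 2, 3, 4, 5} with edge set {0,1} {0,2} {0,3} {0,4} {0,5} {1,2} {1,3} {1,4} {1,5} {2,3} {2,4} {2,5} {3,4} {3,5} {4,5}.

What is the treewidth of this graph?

5

A width-5 tree decomposition is:
Bags: B1 = {0, 1, 2, 3, 4, 5}
Tree: (single bag)
A single bag containing all 6 vertices is trivially a valid decomposition of width 5. Conversely, {0, 1, 2, 3, 4, 5} is a clique of size 6, and the vertices of any clique must share a bag in every tree decomposition; so some bag has ≥ 6 vertices and tw(G) ≥ 5. Hence tw(G) = 5 exactly.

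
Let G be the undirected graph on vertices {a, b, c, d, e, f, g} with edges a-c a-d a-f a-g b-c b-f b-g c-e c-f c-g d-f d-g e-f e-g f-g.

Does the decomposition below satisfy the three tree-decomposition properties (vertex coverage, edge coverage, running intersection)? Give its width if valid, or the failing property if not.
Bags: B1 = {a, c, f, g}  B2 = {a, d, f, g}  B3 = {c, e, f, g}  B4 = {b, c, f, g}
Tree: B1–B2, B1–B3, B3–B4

Checking the three conditions: (i) the bags cover all of {a, b, c, d, e, f, g}; (ii) for each edge, some bag contains both endpoints; (iii) the bags containing any fixed vertex form a subtree. All hold, so the decomposition is valid with width 4 − 1 = 3.

Yes; width 3.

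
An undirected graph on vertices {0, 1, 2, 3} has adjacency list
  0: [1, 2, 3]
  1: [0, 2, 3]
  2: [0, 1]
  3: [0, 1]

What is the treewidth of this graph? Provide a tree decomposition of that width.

Treewidth 2.
Bags: B1 = {0, 1, 3}  B2 = {0, 1, 2}
Tree: B1–B2

The largest bag has 3 vertices, giving width 2; this decomposition certifies tw(G) ≤ 2. Conversely, {0, 1, 2} is a clique of size 3, and the vertices of any clique must share a bag in every tree decomposition; so some bag has ≥ 3 vertices and tw(G) ≥ 2. Combining the bounds, tw(G) = 2.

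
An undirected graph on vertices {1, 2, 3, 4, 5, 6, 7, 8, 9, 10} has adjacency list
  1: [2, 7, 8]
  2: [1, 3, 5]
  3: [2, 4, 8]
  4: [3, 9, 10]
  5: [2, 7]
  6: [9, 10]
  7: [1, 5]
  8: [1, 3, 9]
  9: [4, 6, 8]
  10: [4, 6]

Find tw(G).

2

A width-2 tree decomposition is:
Bags: B1 = {1, 5, 7}  B2 = {1, 2, 5}  B3 = {1, 2, 8}  B4 = {2, 3, 8}  B5 = {3, 8, 9}  B6 = {3, 4, 9}  B7 = {4, 6, 9}  B8 = {4, 6, 10}
Tree: B1–B2, B2–B3, B3–B4, B4–B5, B5–B6, B6–B7, B7–B8
Every bag has size at most 3, so the width is 3 − 1 = 2 and tw(G) ≤ 2. The edges 7–5–2–1–7 form a cycle, so G is not a tree and its treewidth is at least 2. Therefore the treewidth is 2.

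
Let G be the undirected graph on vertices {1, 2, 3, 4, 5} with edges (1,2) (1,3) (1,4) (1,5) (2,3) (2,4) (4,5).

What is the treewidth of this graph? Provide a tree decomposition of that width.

Each bag holds 3 vertices, so the decomposition has width 2, which upper-bounds the treewidth. Conversely, {1, 2, 3} is a clique of size 3, and the vertices of any clique must share a bag in every tree decomposition; so some bag has ≥ 3 vertices and tw(G) ≥ 2. The upper and lower bounds meet at 2, so that is the treewidth.

Treewidth 2.
One such decomposition:
Bags: B1 = {1, 2, 4}  B2 = {1, 4, 5}  B3 = {1, 2, 3}
Tree: B1–B2, B1–B3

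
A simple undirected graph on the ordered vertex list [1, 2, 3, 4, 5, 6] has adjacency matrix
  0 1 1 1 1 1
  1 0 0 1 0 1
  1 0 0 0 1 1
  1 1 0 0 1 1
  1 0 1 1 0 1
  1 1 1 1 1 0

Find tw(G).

3

A width-3 tree decomposition is:
Bags: B1 = {1, 3, 5, 6}  B2 = {1, 4, 5, 6}  B3 = {1, 2, 4, 6}
Tree: B1–B2, B2–B3
The largest bag has 4 vertices, giving width 3; this decomposition certifies tw(G) ≤ 3. For the lower bound, the 4 vertices {1, 3, 5, 6} are pairwise adjacent, and any tree decomposition puts a clique entirely inside one bag — forcing width ≥ 3. Therefore the treewidth is 3.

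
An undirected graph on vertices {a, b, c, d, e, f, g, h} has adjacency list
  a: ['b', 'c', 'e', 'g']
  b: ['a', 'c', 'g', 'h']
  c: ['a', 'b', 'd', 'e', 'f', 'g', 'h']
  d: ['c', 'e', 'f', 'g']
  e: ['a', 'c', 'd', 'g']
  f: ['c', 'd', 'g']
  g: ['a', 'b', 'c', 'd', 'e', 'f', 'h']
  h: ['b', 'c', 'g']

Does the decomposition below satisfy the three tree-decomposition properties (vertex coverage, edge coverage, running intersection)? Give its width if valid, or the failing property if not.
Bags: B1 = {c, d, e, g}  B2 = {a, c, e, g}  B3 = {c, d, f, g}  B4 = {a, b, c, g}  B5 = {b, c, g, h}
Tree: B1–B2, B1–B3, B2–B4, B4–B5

Yes; width 3.

Vertex coverage: the bags together contain {a, b, c, d, e, f, g, h}, the full vertex set. Edge coverage: each edge of G has both endpoints in at least one bag. Running intersection: for every vertex, the bags containing it form a connected subtree. All three properties hold, so this is a valid tree decomposition of width max|bag| − 1 = 3, and hence tw(G) ≤ 3.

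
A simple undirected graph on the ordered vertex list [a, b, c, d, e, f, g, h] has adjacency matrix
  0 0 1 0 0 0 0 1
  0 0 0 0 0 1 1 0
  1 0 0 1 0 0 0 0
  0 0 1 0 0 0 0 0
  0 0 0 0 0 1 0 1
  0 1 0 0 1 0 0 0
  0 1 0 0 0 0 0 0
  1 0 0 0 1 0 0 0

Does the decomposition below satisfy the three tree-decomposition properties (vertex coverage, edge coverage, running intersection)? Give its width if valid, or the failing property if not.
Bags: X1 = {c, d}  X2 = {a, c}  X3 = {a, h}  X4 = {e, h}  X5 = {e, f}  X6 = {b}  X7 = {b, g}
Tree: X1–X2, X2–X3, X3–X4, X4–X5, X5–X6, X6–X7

A tree decomposition must satisfy three properties: every vertex lies in some bag; for every edge, both endpoints lie together in some bag; and for every vertex, the bags containing it form a connected subtree. Here edge (f,b) lies in no bag, so the decomposition is invalid.

No — edge (f,b) lies in no bag.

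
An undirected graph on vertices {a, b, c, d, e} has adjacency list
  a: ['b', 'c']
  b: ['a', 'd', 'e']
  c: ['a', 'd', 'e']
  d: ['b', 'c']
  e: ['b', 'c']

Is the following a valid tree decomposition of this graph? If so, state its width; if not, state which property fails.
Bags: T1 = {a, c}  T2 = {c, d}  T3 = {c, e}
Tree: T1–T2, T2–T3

A tree decomposition must satisfy three properties: every vertex lies in some bag; for every edge, both endpoints lie together in some bag; and for every vertex, the bags containing it form a connected subtree. Here vertex b appears in no bag, so the decomposition is invalid.

No — vertex b appears in no bag.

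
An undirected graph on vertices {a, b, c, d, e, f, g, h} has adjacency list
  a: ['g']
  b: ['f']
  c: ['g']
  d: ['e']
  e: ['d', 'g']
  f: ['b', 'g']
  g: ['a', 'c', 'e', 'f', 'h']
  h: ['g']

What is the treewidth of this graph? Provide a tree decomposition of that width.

Treewidth 1.
Bags: B1 = {e, g}  B2 = {f, g}  B3 = {d, e}  B4 = {g, h}  B5 = {a, g}  B6 = {b, f}  B7 = {c, g}
Tree: B1–B2, B1–B3, B1–B4, B1–B5, B2–B6, B1–B7

Each bag holds 2 vertices, so the decomposition has width 1, which upper-bounds the treewidth. Any graph with an edge has treewidth ≥ 1, and G has the edge e–g. Combining the bounds, tw(G) = 1.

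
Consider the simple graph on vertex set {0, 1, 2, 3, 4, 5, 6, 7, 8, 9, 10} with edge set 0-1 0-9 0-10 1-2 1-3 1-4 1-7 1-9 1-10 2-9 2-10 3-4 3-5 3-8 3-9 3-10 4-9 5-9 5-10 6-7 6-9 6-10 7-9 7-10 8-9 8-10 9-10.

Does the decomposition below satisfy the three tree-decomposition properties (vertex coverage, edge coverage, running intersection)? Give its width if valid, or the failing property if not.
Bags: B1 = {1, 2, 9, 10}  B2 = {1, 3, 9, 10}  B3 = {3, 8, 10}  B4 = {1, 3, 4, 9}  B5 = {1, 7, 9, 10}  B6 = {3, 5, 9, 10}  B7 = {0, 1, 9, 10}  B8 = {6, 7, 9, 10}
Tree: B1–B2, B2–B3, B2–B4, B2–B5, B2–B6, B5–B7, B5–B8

A tree decomposition must satisfy three properties: every vertex lies in some bag; for every edge, both endpoints lie together in some bag; and for every vertex, the bags containing it form a connected subtree. Here edge (9,8) lies in no bag, so the decomposition is invalid.

No — edge (9,8) lies in no bag.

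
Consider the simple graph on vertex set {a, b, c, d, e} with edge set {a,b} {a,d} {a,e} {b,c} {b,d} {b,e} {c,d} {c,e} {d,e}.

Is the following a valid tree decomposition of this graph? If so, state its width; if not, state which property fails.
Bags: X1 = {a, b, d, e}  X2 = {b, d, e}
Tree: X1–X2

No — vertex c appears in no bag.

A tree decomposition must satisfy three properties: every vertex lies in some bag; for every edge, both endpoints lie together in some bag; and for every vertex, the bags containing it form a connected subtree. Here vertex c appears in no bag, so the decomposition is invalid.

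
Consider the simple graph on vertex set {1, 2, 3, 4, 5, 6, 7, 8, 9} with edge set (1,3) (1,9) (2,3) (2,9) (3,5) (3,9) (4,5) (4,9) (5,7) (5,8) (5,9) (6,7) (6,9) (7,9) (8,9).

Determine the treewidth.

2

A width-2 tree decomposition is:
Bags: B1 = {2, 3, 9}  B2 = {1, 3, 9}  B3 = {3, 5, 9}  B4 = {5, 8, 9}  B5 = {4, 5, 9}  B6 = {5, 7, 9}  B7 = {6, 7, 9}
Tree: B1–B2, B2–B3, B3–B4, B4–B5, B5–B6, B6–B7
Each bag holds 3 vertices, so the decomposition has width 2, which upper-bounds the treewidth. For the lower bound, the 3 vertices {1, 3, 9} are pairwise adjacent, and any tree decomposition puts a clique entirely inside one bag — forcing width ≥ 2. Combining the bounds, tw(G) = 2.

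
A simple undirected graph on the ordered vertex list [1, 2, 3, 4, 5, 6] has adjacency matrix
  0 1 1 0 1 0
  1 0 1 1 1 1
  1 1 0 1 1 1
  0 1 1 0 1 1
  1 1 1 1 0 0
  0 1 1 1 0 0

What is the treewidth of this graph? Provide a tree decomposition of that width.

Each bag holds 4 vertices, so the decomposition has width 3, which upper-bounds the treewidth. On the other hand G contains the 4-clique {1, 2, 3, 5}. A clique must lie in a single bag of any decomposition, so no decomposition can have width below 3. Therefore the treewidth is 3.

Treewidth 3.
Bags: B1 = {2, 3, 4, 5}  B2 = {2, 3, 4, 6}  B3 = {1, 2, 3, 5}
Tree: B1–B2, B1–B3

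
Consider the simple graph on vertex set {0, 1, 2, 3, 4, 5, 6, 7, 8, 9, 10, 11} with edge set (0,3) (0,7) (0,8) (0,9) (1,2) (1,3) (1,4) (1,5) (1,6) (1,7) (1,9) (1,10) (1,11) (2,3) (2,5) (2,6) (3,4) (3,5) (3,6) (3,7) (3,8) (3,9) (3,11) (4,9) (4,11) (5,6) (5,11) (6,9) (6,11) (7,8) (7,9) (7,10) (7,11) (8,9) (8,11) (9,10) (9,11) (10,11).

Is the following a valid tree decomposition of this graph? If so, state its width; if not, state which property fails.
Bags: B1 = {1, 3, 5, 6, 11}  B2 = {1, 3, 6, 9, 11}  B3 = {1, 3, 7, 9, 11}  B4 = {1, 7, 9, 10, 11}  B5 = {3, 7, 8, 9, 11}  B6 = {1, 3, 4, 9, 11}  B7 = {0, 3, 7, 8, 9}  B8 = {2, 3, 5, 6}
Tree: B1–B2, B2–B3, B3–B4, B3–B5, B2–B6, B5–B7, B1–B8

A tree decomposition must satisfy three properties: every vertex lies in some bag; for every edge, both endpoints lie together in some bag; and for every vertex, the bags containing it form a connected subtree. Here edge (1,2) lies in no bag, so the decomposition is invalid.

No — edge (1,2) lies in no bag.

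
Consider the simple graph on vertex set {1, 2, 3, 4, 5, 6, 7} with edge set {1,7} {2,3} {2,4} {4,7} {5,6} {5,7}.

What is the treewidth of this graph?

A width-1 tree decomposition is:
Bags: B1 = {5, 6}  B2 = {5, 7}  B3 = {4, 7}  B4 = {2, 4}  B5 = {2, 3}  B6 = {1, 7}
Tree: B1–B2, B2–B3, B3–B4, B4–B5, B3–B6
Every bag has size at most 2, so the width is 2 − 1 = 1 and tw(G) ≤ 1. G has an edge, so its treewidth is at least 1. Therefore the treewidth is 1.

1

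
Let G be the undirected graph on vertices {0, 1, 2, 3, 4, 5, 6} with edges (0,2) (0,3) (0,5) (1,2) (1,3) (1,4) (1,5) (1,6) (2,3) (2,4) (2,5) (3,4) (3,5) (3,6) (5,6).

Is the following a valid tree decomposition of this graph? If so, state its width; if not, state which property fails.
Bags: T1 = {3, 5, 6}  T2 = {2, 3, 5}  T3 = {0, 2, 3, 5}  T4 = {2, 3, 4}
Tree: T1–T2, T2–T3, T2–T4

A tree decomposition must satisfy three properties: every vertex lies in some bag; for every edge, both endpoints lie together in some bag; and for every vertex, the bags containing it form a connected subtree. Here vertex 1 appears in no bag, so the decomposition is invalid.

No — vertex 1 appears in no bag.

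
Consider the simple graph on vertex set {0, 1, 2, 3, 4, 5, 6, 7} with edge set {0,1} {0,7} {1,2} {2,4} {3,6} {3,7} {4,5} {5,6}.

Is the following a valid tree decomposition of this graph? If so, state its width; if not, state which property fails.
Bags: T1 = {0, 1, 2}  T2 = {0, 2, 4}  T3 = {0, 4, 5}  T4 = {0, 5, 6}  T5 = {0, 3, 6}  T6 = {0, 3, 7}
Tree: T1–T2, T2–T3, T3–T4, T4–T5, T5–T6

Every vertex of G appears in some bag (union = {0, 1, 2, 3, 4, 5, 6, 7}); every edge is covered by a bag; and for each vertex v the set of bags containing v is connected in the bag tree. The decomposition is therefore valid. The largest bag has 3 vertices, so the width is 2.

Yes; width 2.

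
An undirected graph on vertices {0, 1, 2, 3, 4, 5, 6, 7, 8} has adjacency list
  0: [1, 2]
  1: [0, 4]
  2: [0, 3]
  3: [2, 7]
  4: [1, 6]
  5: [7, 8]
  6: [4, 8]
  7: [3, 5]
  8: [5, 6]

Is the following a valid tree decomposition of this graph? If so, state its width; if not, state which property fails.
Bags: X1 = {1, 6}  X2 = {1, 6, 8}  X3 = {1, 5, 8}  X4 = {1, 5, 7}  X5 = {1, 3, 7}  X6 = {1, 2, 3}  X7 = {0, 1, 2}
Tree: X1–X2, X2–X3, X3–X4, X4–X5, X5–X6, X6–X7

No — vertex 4 appears in no bag.

A tree decomposition must satisfy three properties: every vertex lies in some bag; for every edge, both endpoints lie together in some bag; and for every vertex, the bags containing it form a connected subtree. Here vertex 4 appears in no bag, so the decomposition is invalid.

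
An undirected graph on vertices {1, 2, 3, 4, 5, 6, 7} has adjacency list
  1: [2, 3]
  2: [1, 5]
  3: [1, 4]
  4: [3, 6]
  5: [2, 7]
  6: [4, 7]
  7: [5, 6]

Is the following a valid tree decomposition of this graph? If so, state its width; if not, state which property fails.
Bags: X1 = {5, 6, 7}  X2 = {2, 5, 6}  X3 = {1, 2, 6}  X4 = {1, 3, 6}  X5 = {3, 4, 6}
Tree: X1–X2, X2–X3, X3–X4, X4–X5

Yes; width 2.

Vertex coverage: the bags together contain {1, 2, 3, 4, 5, 6, 7}, the full vertex set. Edge coverage: each edge of G has both endpoints in at least one bag. Running intersection: for every vertex, the bags containing it form a connected subtree. All three properties hold, so this is a valid tree decomposition of width max|bag| − 1 = 2, and hence tw(G) ≤ 2.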